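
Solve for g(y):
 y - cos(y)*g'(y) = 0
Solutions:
 g(y) = C1 + Integral(y/cos(y), y)


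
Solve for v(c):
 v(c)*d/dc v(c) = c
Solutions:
 v(c) = -sqrt(C1 + c^2)
 v(c) = sqrt(C1 + c^2)


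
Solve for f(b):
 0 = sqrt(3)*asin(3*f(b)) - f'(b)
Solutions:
 Integral(1/asin(3*_y), (_y, f(b))) = C1 + sqrt(3)*b


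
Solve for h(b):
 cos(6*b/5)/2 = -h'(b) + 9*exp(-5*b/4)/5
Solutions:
 h(b) = C1 - 5*sin(6*b/5)/12 - 36*exp(-5*b/4)/25


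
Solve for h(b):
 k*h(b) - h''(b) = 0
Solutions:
 h(b) = C1*exp(-b*sqrt(k)) + C2*exp(b*sqrt(k))


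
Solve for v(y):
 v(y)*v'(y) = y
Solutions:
 v(y) = -sqrt(C1 + y^2)
 v(y) = sqrt(C1 + y^2)


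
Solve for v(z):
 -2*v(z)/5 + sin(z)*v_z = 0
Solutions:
 v(z) = C1*(cos(z) - 1)^(1/5)/(cos(z) + 1)^(1/5)


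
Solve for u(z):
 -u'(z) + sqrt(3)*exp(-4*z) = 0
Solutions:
 u(z) = C1 - sqrt(3)*exp(-4*z)/4


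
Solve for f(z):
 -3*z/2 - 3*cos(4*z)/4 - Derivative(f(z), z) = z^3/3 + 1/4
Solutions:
 f(z) = C1 - z^4/12 - 3*z^2/4 - z/4 - 3*sin(4*z)/16


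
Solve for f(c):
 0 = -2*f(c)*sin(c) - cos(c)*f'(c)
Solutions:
 f(c) = C1*cos(c)^2


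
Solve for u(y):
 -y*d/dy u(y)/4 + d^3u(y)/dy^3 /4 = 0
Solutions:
 u(y) = C1 + Integral(C2*airyai(y) + C3*airybi(y), y)


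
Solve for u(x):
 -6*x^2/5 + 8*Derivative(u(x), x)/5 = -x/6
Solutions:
 u(x) = C1 + x^3/4 - 5*x^2/96


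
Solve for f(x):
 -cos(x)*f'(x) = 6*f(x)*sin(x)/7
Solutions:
 f(x) = C1*cos(x)^(6/7)


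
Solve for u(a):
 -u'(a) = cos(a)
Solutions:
 u(a) = C1 - sin(a)


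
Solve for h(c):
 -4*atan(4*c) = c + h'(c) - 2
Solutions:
 h(c) = C1 - c^2/2 - 4*c*atan(4*c) + 2*c + log(16*c^2 + 1)/2


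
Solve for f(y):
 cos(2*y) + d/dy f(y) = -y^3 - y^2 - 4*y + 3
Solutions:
 f(y) = C1 - y^4/4 - y^3/3 - 2*y^2 + 3*y - sin(2*y)/2


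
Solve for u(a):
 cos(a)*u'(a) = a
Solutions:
 u(a) = C1 + Integral(a/cos(a), a)


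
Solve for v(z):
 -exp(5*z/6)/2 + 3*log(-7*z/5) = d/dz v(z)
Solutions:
 v(z) = C1 + 3*z*log(-z) + 3*z*(-log(5) - 1 + log(7)) - 3*exp(5*z/6)/5


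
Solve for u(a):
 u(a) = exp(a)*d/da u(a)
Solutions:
 u(a) = C1*exp(-exp(-a))


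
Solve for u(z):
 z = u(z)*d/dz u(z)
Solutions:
 u(z) = -sqrt(C1 + z^2)
 u(z) = sqrt(C1 + z^2)


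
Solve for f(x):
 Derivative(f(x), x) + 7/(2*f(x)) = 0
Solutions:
 f(x) = -sqrt(C1 - 7*x)
 f(x) = sqrt(C1 - 7*x)


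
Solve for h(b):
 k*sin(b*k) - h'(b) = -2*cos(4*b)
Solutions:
 h(b) = C1 + sin(4*b)/2 - cos(b*k)


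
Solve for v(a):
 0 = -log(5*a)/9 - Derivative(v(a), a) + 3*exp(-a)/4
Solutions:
 v(a) = C1 - a*log(a)/9 + a*(1 - log(5))/9 - 3*exp(-a)/4


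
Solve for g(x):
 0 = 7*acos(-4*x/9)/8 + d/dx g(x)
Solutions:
 g(x) = C1 - 7*x*acos(-4*x/9)/8 - 7*sqrt(81 - 16*x^2)/32


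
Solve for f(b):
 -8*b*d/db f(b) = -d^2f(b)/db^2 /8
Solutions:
 f(b) = C1 + C2*erfi(4*sqrt(2)*b)


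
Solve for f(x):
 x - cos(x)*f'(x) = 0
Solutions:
 f(x) = C1 + Integral(x/cos(x), x)


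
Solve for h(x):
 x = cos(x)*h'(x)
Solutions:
 h(x) = C1 + Integral(x/cos(x), x)


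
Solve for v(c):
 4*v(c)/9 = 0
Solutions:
 v(c) = 0


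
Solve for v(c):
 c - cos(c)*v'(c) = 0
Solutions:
 v(c) = C1 + Integral(c/cos(c), c)


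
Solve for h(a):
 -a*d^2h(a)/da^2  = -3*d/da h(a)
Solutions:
 h(a) = C1 + C2*a^4


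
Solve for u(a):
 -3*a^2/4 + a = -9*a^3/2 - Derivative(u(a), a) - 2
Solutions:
 u(a) = C1 - 9*a^4/8 + a^3/4 - a^2/2 - 2*a


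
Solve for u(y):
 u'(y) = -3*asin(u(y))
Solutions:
 Integral(1/asin(_y), (_y, u(y))) = C1 - 3*y


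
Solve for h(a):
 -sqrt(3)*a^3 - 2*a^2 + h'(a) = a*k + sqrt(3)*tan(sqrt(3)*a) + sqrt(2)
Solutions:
 h(a) = C1 + sqrt(3)*a^4/4 + 2*a^3/3 + a^2*k/2 + sqrt(2)*a - log(cos(sqrt(3)*a))


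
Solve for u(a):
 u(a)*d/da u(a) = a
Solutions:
 u(a) = -sqrt(C1 + a^2)
 u(a) = sqrt(C1 + a^2)


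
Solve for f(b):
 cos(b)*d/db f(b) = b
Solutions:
 f(b) = C1 + Integral(b/cos(b), b)


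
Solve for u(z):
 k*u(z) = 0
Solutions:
 u(z) = 0


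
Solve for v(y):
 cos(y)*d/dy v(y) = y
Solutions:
 v(y) = C1 + Integral(y/cos(y), y)


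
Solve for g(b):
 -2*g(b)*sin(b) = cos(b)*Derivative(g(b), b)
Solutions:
 g(b) = C1*cos(b)^2


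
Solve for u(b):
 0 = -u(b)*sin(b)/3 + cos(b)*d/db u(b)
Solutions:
 u(b) = C1/cos(b)^(1/3)


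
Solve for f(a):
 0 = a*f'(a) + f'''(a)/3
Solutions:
 f(a) = C1 + Integral(C2*airyai(-3^(1/3)*a) + C3*airybi(-3^(1/3)*a), a)


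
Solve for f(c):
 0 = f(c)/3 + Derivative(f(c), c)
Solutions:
 f(c) = C1*exp(-c/3)


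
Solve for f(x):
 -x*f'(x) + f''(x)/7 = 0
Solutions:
 f(x) = C1 + C2*erfi(sqrt(14)*x/2)


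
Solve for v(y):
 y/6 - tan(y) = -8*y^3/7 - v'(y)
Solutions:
 v(y) = C1 - 2*y^4/7 - y^2/12 - log(cos(y))


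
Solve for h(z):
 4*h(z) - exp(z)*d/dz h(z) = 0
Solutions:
 h(z) = C1*exp(-4*exp(-z))


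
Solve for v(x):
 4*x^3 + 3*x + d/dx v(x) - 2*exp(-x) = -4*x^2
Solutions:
 v(x) = C1 - x^4 - 4*x^3/3 - 3*x^2/2 - 2*exp(-x)


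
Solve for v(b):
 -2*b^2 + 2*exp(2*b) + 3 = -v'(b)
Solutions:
 v(b) = C1 + 2*b^3/3 - 3*b - exp(2*b)


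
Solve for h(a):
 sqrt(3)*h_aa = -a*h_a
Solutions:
 h(a) = C1 + C2*erf(sqrt(2)*3^(3/4)*a/6)


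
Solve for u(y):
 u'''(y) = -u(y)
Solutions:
 u(y) = C3*exp(-y) + (C1*sin(sqrt(3)*y/2) + C2*cos(sqrt(3)*y/2))*exp(y/2)


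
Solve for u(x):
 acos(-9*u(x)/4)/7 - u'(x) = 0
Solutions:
 Integral(1/acos(-9*_y/4), (_y, u(x))) = C1 + x/7


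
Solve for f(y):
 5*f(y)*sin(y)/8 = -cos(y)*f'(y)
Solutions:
 f(y) = C1*cos(y)^(5/8)


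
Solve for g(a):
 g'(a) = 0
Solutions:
 g(a) = C1


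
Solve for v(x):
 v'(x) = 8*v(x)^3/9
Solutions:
 v(x) = -3*sqrt(2)*sqrt(-1/(C1 + 8*x))/2
 v(x) = 3*sqrt(2)*sqrt(-1/(C1 + 8*x))/2


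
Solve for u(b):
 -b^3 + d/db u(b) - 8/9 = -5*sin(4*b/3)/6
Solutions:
 u(b) = C1 + b^4/4 + 8*b/9 + 5*cos(4*b/3)/8


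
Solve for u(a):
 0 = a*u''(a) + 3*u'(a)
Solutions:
 u(a) = C1 + C2/a^2


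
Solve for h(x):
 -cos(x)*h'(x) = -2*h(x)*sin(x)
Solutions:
 h(x) = C1/cos(x)^2


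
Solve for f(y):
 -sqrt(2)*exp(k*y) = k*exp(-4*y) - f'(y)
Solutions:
 f(y) = C1 - k*exp(-4*y)/4 + sqrt(2)*exp(k*y)/k


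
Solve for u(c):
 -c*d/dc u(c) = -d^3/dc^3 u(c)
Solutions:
 u(c) = C1 + Integral(C2*airyai(c) + C3*airybi(c), c)


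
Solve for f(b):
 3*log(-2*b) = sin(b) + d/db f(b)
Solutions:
 f(b) = C1 + 3*b*log(-b) - 3*b + 3*b*log(2) + cos(b)


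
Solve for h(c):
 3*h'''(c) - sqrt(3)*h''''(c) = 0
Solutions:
 h(c) = C1 + C2*c + C3*c^2 + C4*exp(sqrt(3)*c)


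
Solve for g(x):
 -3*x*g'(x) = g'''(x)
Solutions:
 g(x) = C1 + Integral(C2*airyai(-3^(1/3)*x) + C3*airybi(-3^(1/3)*x), x)


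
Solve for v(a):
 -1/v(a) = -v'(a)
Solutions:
 v(a) = -sqrt(C1 + 2*a)
 v(a) = sqrt(C1 + 2*a)


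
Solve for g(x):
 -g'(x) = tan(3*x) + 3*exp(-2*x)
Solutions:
 g(x) = C1 - log(tan(3*x)^2 + 1)/6 + 3*exp(-2*x)/2


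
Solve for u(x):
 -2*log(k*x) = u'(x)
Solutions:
 u(x) = C1 - 2*x*log(k*x) + 2*x


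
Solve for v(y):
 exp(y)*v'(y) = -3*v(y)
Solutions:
 v(y) = C1*exp(3*exp(-y))


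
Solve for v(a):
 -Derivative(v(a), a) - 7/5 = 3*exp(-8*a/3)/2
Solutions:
 v(a) = C1 - 7*a/5 + 9*exp(-8*a/3)/16


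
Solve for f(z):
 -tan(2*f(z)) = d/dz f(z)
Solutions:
 f(z) = -asin(C1*exp(-2*z))/2 + pi/2
 f(z) = asin(C1*exp(-2*z))/2


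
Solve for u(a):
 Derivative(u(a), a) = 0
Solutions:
 u(a) = C1


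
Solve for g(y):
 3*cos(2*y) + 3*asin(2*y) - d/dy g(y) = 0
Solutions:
 g(y) = C1 + 3*y*asin(2*y) + 3*sqrt(1 - 4*y^2)/2 + 3*sin(2*y)/2


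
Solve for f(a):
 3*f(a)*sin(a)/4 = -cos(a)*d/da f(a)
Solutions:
 f(a) = C1*cos(a)^(3/4)


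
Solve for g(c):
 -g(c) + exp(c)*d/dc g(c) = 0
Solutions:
 g(c) = C1*exp(-exp(-c))


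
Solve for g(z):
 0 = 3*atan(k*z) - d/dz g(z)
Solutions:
 g(z) = C1 + 3*Piecewise((z*atan(k*z) - log(k^2*z^2 + 1)/(2*k), Ne(k, 0)), (0, True))


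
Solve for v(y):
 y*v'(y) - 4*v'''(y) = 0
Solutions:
 v(y) = C1 + Integral(C2*airyai(2^(1/3)*y/2) + C3*airybi(2^(1/3)*y/2), y)


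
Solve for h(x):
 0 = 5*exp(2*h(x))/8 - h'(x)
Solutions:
 h(x) = log(-1/(C1 + 5*x))/2 + log(2)
 h(x) = log(-sqrt(-1/(C1 + 5*x))) + log(2)


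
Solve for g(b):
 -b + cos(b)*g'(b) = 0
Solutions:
 g(b) = C1 + Integral(b/cos(b), b)


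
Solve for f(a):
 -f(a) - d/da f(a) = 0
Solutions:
 f(a) = C1*exp(-a)


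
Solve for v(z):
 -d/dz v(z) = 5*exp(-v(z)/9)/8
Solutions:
 v(z) = 9*log(C1 - 5*z/72)


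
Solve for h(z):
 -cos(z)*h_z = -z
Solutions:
 h(z) = C1 + Integral(z/cos(z), z)


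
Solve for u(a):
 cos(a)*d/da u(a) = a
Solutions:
 u(a) = C1 + Integral(a/cos(a), a)


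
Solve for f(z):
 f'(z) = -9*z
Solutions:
 f(z) = C1 - 9*z^2/2


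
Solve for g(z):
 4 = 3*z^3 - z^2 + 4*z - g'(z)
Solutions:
 g(z) = C1 + 3*z^4/4 - z^3/3 + 2*z^2 - 4*z


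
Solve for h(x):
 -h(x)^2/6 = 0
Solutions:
 h(x) = 0


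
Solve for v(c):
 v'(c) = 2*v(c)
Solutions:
 v(c) = C1*exp(2*c)


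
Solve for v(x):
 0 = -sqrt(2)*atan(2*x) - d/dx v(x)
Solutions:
 v(x) = C1 - sqrt(2)*(x*atan(2*x) - log(4*x^2 + 1)/4)


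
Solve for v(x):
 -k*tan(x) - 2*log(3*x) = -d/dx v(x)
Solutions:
 v(x) = C1 - k*log(cos(x)) + 2*x*log(x) - 2*x + 2*x*log(3)


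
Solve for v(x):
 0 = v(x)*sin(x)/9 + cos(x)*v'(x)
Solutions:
 v(x) = C1*cos(x)^(1/9)


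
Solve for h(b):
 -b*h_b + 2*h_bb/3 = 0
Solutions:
 h(b) = C1 + C2*erfi(sqrt(3)*b/2)


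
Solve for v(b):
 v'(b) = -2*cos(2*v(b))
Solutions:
 v(b) = -asin((C1 + exp(8*b))/(C1 - exp(8*b)))/2 + pi/2
 v(b) = asin((C1 + exp(8*b))/(C1 - exp(8*b)))/2


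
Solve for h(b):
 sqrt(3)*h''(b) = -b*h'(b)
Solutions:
 h(b) = C1 + C2*erf(sqrt(2)*3^(3/4)*b/6)


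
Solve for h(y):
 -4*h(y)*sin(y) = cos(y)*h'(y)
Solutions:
 h(y) = C1*cos(y)^4


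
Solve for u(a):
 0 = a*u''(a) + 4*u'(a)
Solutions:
 u(a) = C1 + C2/a^3


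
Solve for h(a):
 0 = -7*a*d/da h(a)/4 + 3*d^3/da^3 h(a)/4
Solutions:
 h(a) = C1 + Integral(C2*airyai(3^(2/3)*7^(1/3)*a/3) + C3*airybi(3^(2/3)*7^(1/3)*a/3), a)


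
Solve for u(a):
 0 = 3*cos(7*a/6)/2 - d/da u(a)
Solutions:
 u(a) = C1 + 9*sin(7*a/6)/7


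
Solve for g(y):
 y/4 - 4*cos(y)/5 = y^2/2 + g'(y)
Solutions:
 g(y) = C1 - y^3/6 + y^2/8 - 4*sin(y)/5


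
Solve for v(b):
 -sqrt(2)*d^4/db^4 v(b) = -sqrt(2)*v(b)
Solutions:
 v(b) = C1*exp(-b) + C2*exp(b) + C3*sin(b) + C4*cos(b)


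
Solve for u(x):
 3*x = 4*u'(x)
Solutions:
 u(x) = C1 + 3*x^2/8


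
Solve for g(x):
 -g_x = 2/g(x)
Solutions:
 g(x) = -sqrt(C1 - 4*x)
 g(x) = sqrt(C1 - 4*x)


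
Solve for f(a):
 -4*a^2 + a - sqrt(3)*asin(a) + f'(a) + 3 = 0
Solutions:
 f(a) = C1 + 4*a^3/3 - a^2/2 - 3*a + sqrt(3)*(a*asin(a) + sqrt(1 - a^2))


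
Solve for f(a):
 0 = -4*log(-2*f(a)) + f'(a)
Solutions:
 -Integral(1/(log(-_y) + log(2)), (_y, f(a)))/4 = C1 - a


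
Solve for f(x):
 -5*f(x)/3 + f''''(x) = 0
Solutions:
 f(x) = C1*exp(-3^(3/4)*5^(1/4)*x/3) + C2*exp(3^(3/4)*5^(1/4)*x/3) + C3*sin(3^(3/4)*5^(1/4)*x/3) + C4*cos(3^(3/4)*5^(1/4)*x/3)


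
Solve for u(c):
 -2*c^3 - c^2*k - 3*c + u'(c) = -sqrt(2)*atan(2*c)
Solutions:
 u(c) = C1 + c^4/2 + c^3*k/3 + 3*c^2/2 - sqrt(2)*(c*atan(2*c) - log(4*c^2 + 1)/4)


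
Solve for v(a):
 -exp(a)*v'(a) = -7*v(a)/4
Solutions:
 v(a) = C1*exp(-7*exp(-a)/4)


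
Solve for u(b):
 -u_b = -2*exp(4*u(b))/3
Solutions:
 u(b) = log(-(-1/(C1 + 8*b))^(1/4)) + log(3)/4
 u(b) = log(-1/(C1 + 8*b))/4 + log(3)/4
 u(b) = log(-I*(-1/(C1 + 8*b))^(1/4)) + log(3)/4
 u(b) = log(I*(-1/(C1 + 8*b))^(1/4)) + log(3)/4


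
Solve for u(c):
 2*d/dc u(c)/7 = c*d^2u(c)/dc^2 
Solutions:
 u(c) = C1 + C2*c^(9/7)


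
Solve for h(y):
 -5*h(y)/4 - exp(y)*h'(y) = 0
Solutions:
 h(y) = C1*exp(5*exp(-y)/4)


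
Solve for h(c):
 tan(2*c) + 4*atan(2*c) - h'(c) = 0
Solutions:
 h(c) = C1 + 4*c*atan(2*c) - log(4*c^2 + 1) - log(cos(2*c))/2


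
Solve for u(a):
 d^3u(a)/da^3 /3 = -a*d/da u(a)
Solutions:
 u(a) = C1 + Integral(C2*airyai(-3^(1/3)*a) + C3*airybi(-3^(1/3)*a), a)


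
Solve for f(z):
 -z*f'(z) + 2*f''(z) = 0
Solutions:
 f(z) = C1 + C2*erfi(z/2)


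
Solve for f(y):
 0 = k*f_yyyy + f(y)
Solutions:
 f(y) = C1*exp(-y*(-1/k)^(1/4)) + C2*exp(y*(-1/k)^(1/4)) + C3*exp(-I*y*(-1/k)^(1/4)) + C4*exp(I*y*(-1/k)^(1/4))


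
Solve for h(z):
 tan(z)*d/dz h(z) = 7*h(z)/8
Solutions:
 h(z) = C1*sin(z)^(7/8)


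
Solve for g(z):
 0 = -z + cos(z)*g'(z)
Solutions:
 g(z) = C1 + Integral(z/cos(z), z)


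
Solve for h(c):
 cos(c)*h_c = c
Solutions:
 h(c) = C1 + Integral(c/cos(c), c)


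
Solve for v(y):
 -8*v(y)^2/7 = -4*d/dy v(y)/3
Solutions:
 v(y) = -7/(C1 + 6*y)


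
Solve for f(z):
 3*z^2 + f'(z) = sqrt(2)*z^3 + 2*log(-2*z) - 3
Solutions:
 f(z) = C1 + sqrt(2)*z^4/4 - z^3 + 2*z*log(-z) + z*(-5 + 2*log(2))


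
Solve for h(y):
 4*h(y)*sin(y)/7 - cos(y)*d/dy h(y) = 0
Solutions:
 h(y) = C1/cos(y)^(4/7)


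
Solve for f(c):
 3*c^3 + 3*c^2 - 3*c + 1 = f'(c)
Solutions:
 f(c) = C1 + 3*c^4/4 + c^3 - 3*c^2/2 + c


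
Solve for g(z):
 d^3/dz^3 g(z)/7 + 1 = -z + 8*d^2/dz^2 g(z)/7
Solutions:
 g(z) = C1 + C2*z + C3*exp(8*z) + 7*z^3/48 + 63*z^2/128


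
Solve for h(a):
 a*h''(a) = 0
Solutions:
 h(a) = C1 + C2*a


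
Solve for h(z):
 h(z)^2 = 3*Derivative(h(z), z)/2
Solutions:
 h(z) = -3/(C1 + 2*z)


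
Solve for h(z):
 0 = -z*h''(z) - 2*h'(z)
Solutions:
 h(z) = C1 + C2/z


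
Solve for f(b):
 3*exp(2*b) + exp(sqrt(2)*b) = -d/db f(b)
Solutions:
 f(b) = C1 - 3*exp(2*b)/2 - sqrt(2)*exp(sqrt(2)*b)/2


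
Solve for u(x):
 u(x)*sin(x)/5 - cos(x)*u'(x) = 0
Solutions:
 u(x) = C1/cos(x)^(1/5)


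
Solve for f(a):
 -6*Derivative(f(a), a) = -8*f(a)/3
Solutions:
 f(a) = C1*exp(4*a/9)


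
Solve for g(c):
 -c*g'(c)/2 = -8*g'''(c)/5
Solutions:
 g(c) = C1 + Integral(C2*airyai(2^(2/3)*5^(1/3)*c/4) + C3*airybi(2^(2/3)*5^(1/3)*c/4), c)


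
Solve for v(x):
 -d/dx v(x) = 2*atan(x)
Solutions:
 v(x) = C1 - 2*x*atan(x) + log(x^2 + 1)


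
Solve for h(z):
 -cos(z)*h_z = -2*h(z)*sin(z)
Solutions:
 h(z) = C1/cos(z)^2


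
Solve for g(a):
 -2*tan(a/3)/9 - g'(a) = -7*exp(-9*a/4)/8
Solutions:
 g(a) = C1 - log(tan(a/3)^2 + 1)/3 - 7*exp(-9*a/4)/18


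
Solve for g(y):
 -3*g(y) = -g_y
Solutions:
 g(y) = C1*exp(3*y)


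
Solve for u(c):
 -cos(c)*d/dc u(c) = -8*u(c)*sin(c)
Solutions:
 u(c) = C1/cos(c)^8


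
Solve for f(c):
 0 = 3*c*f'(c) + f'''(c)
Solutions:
 f(c) = C1 + Integral(C2*airyai(-3^(1/3)*c) + C3*airybi(-3^(1/3)*c), c)


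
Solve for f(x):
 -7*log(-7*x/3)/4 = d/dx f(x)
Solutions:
 f(x) = C1 - 7*x*log(-x)/4 + 7*x*(-log(7) + 1 + log(3))/4


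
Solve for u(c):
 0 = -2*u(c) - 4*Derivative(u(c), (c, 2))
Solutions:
 u(c) = C1*sin(sqrt(2)*c/2) + C2*cos(sqrt(2)*c/2)


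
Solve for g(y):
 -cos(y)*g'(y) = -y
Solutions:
 g(y) = C1 + Integral(y/cos(y), y)


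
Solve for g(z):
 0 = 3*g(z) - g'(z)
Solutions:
 g(z) = C1*exp(3*z)


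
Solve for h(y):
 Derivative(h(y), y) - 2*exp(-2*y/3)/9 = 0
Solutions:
 h(y) = C1 - exp(-2*y/3)/3


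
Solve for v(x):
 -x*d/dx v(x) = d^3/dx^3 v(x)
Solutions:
 v(x) = C1 + Integral(C2*airyai(-x) + C3*airybi(-x), x)


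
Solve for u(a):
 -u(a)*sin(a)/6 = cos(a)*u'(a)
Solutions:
 u(a) = C1*cos(a)^(1/6)


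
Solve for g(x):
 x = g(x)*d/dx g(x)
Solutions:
 g(x) = -sqrt(C1 + x^2)
 g(x) = sqrt(C1 + x^2)


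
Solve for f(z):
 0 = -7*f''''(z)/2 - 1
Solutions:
 f(z) = C1 + C2*z + C3*z^2 + C4*z^3 - z^4/84


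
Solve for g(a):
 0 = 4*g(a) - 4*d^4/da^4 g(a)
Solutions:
 g(a) = C1*exp(-a) + C2*exp(a) + C3*sin(a) + C4*cos(a)


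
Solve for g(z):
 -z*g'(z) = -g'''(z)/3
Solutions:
 g(z) = C1 + Integral(C2*airyai(3^(1/3)*z) + C3*airybi(3^(1/3)*z), z)


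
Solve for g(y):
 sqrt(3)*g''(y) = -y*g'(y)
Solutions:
 g(y) = C1 + C2*erf(sqrt(2)*3^(3/4)*y/6)


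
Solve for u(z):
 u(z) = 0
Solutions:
 u(z) = 0


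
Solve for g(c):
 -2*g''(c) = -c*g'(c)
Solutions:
 g(c) = C1 + C2*erfi(c/2)


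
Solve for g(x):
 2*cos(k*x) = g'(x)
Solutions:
 g(x) = C1 + 2*sin(k*x)/k


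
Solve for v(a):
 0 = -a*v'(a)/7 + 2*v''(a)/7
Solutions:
 v(a) = C1 + C2*erfi(a/2)


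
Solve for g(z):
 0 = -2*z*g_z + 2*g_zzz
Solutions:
 g(z) = C1 + Integral(C2*airyai(z) + C3*airybi(z), z)


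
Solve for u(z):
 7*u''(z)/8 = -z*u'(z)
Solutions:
 u(z) = C1 + C2*erf(2*sqrt(7)*z/7)


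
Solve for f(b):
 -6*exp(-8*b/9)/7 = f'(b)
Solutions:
 f(b) = C1 + 27*exp(-8*b/9)/28


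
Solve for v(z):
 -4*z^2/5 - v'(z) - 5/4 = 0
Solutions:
 v(z) = C1 - 4*z^3/15 - 5*z/4


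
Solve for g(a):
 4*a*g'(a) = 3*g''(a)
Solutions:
 g(a) = C1 + C2*erfi(sqrt(6)*a/3)


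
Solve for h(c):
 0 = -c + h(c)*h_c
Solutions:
 h(c) = -sqrt(C1 + c^2)
 h(c) = sqrt(C1 + c^2)


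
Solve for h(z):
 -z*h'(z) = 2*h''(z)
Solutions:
 h(z) = C1 + C2*erf(z/2)


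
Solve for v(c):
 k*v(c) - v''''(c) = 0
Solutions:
 v(c) = C1*exp(-c*k^(1/4)) + C2*exp(c*k^(1/4)) + C3*exp(-I*c*k^(1/4)) + C4*exp(I*c*k^(1/4))


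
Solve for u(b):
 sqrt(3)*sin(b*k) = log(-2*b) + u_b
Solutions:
 u(b) = C1 - b*log(-b) - b*log(2) + b + sqrt(3)*Piecewise((-cos(b*k)/k, Ne(k, 0)), (0, True))


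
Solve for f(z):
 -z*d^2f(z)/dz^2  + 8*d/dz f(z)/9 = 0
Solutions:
 f(z) = C1 + C2*z^(17/9)


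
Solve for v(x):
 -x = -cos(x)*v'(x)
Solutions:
 v(x) = C1 + Integral(x/cos(x), x)


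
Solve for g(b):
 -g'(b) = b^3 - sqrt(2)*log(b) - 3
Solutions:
 g(b) = C1 - b^4/4 + sqrt(2)*b*log(b) - sqrt(2)*b + 3*b


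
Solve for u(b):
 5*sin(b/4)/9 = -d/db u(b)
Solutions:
 u(b) = C1 + 20*cos(b/4)/9


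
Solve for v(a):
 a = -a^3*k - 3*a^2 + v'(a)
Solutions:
 v(a) = C1 + a^4*k/4 + a^3 + a^2/2


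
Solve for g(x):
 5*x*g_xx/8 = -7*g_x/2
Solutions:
 g(x) = C1 + C2/x^(23/5)


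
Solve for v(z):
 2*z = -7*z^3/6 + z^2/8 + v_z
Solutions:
 v(z) = C1 + 7*z^4/24 - z^3/24 + z^2


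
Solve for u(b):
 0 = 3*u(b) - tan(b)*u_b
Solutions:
 u(b) = C1*sin(b)^3


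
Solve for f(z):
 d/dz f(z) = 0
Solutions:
 f(z) = C1


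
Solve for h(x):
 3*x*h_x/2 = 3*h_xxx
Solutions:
 h(x) = C1 + Integral(C2*airyai(2^(2/3)*x/2) + C3*airybi(2^(2/3)*x/2), x)


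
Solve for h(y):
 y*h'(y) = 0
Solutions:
 h(y) = C1


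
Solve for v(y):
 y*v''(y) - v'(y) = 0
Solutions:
 v(y) = C1 + C2*y^2


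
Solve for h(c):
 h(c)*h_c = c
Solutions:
 h(c) = -sqrt(C1 + c^2)
 h(c) = sqrt(C1 + c^2)


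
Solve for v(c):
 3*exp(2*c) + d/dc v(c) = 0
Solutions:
 v(c) = C1 - 3*exp(2*c)/2


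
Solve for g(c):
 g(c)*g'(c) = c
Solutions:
 g(c) = -sqrt(C1 + c^2)
 g(c) = sqrt(C1 + c^2)


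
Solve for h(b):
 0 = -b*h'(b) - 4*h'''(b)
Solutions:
 h(b) = C1 + Integral(C2*airyai(-2^(1/3)*b/2) + C3*airybi(-2^(1/3)*b/2), b)


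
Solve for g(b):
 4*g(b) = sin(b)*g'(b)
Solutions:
 g(b) = C1*(cos(b)^2 - 2*cos(b) + 1)/(cos(b)^2 + 2*cos(b) + 1)


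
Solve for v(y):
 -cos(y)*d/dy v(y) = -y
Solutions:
 v(y) = C1 + Integral(y/cos(y), y)


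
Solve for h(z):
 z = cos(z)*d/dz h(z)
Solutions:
 h(z) = C1 + Integral(z/cos(z), z)


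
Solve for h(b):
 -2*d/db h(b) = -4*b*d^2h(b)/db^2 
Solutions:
 h(b) = C1 + C2*b^(3/2)


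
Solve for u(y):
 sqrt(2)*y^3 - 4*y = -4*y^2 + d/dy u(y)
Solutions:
 u(y) = C1 + sqrt(2)*y^4/4 + 4*y^3/3 - 2*y^2


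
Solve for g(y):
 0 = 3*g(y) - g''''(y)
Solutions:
 g(y) = C1*exp(-3^(1/4)*y) + C2*exp(3^(1/4)*y) + C3*sin(3^(1/4)*y) + C4*cos(3^(1/4)*y)


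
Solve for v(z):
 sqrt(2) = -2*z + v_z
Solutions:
 v(z) = C1 + z^2 + sqrt(2)*z


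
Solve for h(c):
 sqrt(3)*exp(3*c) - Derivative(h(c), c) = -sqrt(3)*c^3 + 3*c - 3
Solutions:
 h(c) = C1 + sqrt(3)*c^4/4 - 3*c^2/2 + 3*c + sqrt(3)*exp(3*c)/3


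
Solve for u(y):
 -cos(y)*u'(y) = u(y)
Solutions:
 u(y) = C1*sqrt(sin(y) - 1)/sqrt(sin(y) + 1)


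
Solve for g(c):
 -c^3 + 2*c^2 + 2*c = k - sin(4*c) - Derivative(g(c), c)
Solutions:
 g(c) = C1 + c^4/4 - 2*c^3/3 - c^2 + c*k + cos(4*c)/4


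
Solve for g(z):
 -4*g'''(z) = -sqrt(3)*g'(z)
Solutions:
 g(z) = C1 + C2*exp(-3^(1/4)*z/2) + C3*exp(3^(1/4)*z/2)


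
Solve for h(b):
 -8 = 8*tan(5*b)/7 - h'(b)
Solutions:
 h(b) = C1 + 8*b - 8*log(cos(5*b))/35


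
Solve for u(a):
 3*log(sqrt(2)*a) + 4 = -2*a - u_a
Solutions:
 u(a) = C1 - a^2 - 3*a*log(a) - 3*a*log(2)/2 - a


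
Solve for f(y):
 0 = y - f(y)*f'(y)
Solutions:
 f(y) = -sqrt(C1 + y^2)
 f(y) = sqrt(C1 + y^2)


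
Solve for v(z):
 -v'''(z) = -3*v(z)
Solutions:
 v(z) = C3*exp(3^(1/3)*z) + (C1*sin(3^(5/6)*z/2) + C2*cos(3^(5/6)*z/2))*exp(-3^(1/3)*z/2)


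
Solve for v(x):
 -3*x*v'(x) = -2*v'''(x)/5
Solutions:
 v(x) = C1 + Integral(C2*airyai(15^(1/3)*2^(2/3)*x/2) + C3*airybi(15^(1/3)*2^(2/3)*x/2), x)


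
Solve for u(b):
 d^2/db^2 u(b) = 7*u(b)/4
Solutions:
 u(b) = C1*exp(-sqrt(7)*b/2) + C2*exp(sqrt(7)*b/2)


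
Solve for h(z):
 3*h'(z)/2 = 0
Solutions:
 h(z) = C1


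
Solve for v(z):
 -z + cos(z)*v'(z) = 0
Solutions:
 v(z) = C1 + Integral(z/cos(z), z)


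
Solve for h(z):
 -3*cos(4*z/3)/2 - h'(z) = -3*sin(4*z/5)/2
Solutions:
 h(z) = C1 - 9*sin(4*z/3)/8 - 15*cos(4*z/5)/8


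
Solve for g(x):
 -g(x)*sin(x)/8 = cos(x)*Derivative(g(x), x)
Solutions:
 g(x) = C1*cos(x)^(1/8)


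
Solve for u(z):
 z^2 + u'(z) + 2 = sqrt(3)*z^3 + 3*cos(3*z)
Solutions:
 u(z) = C1 + sqrt(3)*z^4/4 - z^3/3 - 2*z + sin(3*z)


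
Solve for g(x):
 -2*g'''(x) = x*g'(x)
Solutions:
 g(x) = C1 + Integral(C2*airyai(-2^(2/3)*x/2) + C3*airybi(-2^(2/3)*x/2), x)


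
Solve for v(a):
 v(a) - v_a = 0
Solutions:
 v(a) = C1*exp(a)


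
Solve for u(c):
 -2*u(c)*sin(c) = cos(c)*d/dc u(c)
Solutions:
 u(c) = C1*cos(c)^2


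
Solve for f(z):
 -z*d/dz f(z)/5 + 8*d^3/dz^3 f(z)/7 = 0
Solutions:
 f(z) = C1 + Integral(C2*airyai(5^(2/3)*7^(1/3)*z/10) + C3*airybi(5^(2/3)*7^(1/3)*z/10), z)


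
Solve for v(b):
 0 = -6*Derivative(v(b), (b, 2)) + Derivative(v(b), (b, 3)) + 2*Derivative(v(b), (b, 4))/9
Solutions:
 v(b) = C1 + C2*b + C3*exp(3*b*(-3 + sqrt(57))/4) + C4*exp(-3*b*(3 + sqrt(57))/4)


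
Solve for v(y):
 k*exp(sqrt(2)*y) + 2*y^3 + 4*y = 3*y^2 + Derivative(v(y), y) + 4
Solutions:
 v(y) = C1 + sqrt(2)*k*exp(sqrt(2)*y)/2 + y^4/2 - y^3 + 2*y^2 - 4*y


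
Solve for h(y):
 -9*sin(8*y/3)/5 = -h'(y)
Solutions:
 h(y) = C1 - 27*cos(8*y/3)/40


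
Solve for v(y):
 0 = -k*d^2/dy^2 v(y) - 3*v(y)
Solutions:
 v(y) = C1*exp(-sqrt(3)*y*sqrt(-1/k)) + C2*exp(sqrt(3)*y*sqrt(-1/k))


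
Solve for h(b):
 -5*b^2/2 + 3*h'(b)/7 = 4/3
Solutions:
 h(b) = C1 + 35*b^3/18 + 28*b/9


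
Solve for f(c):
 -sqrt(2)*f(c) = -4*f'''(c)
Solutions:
 f(c) = C3*exp(sqrt(2)*c/2) + (C1*sin(sqrt(6)*c/4) + C2*cos(sqrt(6)*c/4))*exp(-sqrt(2)*c/4)


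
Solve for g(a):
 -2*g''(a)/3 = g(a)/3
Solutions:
 g(a) = C1*sin(sqrt(2)*a/2) + C2*cos(sqrt(2)*a/2)


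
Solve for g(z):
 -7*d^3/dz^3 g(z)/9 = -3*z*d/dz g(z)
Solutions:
 g(z) = C1 + Integral(C2*airyai(3*7^(2/3)*z/7) + C3*airybi(3*7^(2/3)*z/7), z)


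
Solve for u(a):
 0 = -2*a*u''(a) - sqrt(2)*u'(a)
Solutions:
 u(a) = C1 + C2*a^(1 - sqrt(2)/2)


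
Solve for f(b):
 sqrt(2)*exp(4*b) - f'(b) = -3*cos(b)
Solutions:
 f(b) = C1 + sqrt(2)*exp(4*b)/4 + 3*sin(b)


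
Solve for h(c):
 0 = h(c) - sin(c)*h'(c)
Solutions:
 h(c) = C1*sqrt(cos(c) - 1)/sqrt(cos(c) + 1)


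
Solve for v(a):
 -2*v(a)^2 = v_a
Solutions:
 v(a) = 1/(C1 + 2*a)


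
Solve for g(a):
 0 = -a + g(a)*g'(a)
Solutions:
 g(a) = -sqrt(C1 + a^2)
 g(a) = sqrt(C1 + a^2)


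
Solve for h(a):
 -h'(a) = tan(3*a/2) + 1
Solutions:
 h(a) = C1 - a + 2*log(cos(3*a/2))/3


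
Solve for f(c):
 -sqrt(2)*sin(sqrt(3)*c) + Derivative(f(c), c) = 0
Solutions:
 f(c) = C1 - sqrt(6)*cos(sqrt(3)*c)/3


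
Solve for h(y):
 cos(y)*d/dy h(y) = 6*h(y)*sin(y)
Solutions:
 h(y) = C1/cos(y)^6


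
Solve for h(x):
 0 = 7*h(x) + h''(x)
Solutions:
 h(x) = C1*sin(sqrt(7)*x) + C2*cos(sqrt(7)*x)


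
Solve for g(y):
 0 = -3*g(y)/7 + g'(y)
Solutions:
 g(y) = C1*exp(3*y/7)


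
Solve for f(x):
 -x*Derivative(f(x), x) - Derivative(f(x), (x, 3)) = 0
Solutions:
 f(x) = C1 + Integral(C2*airyai(-x) + C3*airybi(-x), x)


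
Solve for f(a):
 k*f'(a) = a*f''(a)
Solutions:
 f(a) = C1 + a^(re(k) + 1)*(C2*sin(log(a)*Abs(im(k))) + C3*cos(log(a)*im(k)))


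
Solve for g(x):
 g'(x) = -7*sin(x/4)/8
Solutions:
 g(x) = C1 + 7*cos(x/4)/2


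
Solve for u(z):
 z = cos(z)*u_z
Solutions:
 u(z) = C1 + Integral(z/cos(z), z)


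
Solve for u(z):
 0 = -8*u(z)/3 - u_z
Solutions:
 u(z) = C1*exp(-8*z/3)


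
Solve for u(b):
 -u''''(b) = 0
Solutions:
 u(b) = C1 + C2*b + C3*b^2 + C4*b^3


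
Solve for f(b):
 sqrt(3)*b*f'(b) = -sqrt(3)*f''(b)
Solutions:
 f(b) = C1 + C2*erf(sqrt(2)*b/2)


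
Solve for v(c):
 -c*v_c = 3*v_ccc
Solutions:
 v(c) = C1 + Integral(C2*airyai(-3^(2/3)*c/3) + C3*airybi(-3^(2/3)*c/3), c)


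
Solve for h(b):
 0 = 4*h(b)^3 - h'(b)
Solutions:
 h(b) = -sqrt(2)*sqrt(-1/(C1 + 4*b))/2
 h(b) = sqrt(2)*sqrt(-1/(C1 + 4*b))/2


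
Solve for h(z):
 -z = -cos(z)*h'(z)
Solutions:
 h(z) = C1 + Integral(z/cos(z), z)


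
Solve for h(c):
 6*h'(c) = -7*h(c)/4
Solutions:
 h(c) = C1*exp(-7*c/24)


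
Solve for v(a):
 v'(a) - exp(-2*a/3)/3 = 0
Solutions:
 v(a) = C1 - exp(-2*a/3)/2


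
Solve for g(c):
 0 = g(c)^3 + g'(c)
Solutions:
 g(c) = -sqrt(2)*sqrt(-1/(C1 - c))/2
 g(c) = sqrt(2)*sqrt(-1/(C1 - c))/2


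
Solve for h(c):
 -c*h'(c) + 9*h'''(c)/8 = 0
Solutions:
 h(c) = C1 + Integral(C2*airyai(2*3^(1/3)*c/3) + C3*airybi(2*3^(1/3)*c/3), c)


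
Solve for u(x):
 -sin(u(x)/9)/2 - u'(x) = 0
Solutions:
 x/2 + 9*log(cos(u(x)/9) - 1)/2 - 9*log(cos(u(x)/9) + 1)/2 = C1


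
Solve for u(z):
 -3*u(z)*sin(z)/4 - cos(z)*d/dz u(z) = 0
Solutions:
 u(z) = C1*cos(z)^(3/4)


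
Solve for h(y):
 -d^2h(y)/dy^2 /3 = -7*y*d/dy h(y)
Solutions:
 h(y) = C1 + C2*erfi(sqrt(42)*y/2)


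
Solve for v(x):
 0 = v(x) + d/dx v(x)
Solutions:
 v(x) = C1*exp(-x)


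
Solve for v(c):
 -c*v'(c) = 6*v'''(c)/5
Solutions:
 v(c) = C1 + Integral(C2*airyai(-5^(1/3)*6^(2/3)*c/6) + C3*airybi(-5^(1/3)*6^(2/3)*c/6), c)


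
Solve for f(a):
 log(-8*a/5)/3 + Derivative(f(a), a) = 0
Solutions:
 f(a) = C1 - a*log(-a)/3 + a*(-log(2) + 1/3 + log(5)/3)


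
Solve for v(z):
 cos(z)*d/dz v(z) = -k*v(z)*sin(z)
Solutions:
 v(z) = C1*exp(k*log(cos(z)))


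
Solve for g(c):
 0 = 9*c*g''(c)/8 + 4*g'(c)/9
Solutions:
 g(c) = C1 + C2*c^(49/81)


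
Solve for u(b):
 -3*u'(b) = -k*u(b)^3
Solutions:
 u(b) = -sqrt(6)*sqrt(-1/(C1 + b*k))/2
 u(b) = sqrt(6)*sqrt(-1/(C1 + b*k))/2


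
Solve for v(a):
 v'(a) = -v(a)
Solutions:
 v(a) = C1*exp(-a)


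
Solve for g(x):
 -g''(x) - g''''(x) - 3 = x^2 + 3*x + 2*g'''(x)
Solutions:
 g(x) = C1 + C4*exp(-x) - x^4/12 + x^3/6 - 3*x^2/2 + x*(C2 + C3*exp(-x))


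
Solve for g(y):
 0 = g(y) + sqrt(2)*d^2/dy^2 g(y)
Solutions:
 g(y) = C1*sin(2^(3/4)*y/2) + C2*cos(2^(3/4)*y/2)


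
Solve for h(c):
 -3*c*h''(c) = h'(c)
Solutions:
 h(c) = C1 + C2*c^(2/3)


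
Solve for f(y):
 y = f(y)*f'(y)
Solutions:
 f(y) = -sqrt(C1 + y^2)
 f(y) = sqrt(C1 + y^2)


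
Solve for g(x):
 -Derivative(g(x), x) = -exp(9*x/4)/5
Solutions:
 g(x) = C1 + 4*exp(9*x/4)/45


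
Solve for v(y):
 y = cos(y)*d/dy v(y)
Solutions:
 v(y) = C1 + Integral(y/cos(y), y)


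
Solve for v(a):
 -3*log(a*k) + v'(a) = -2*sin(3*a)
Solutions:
 v(a) = C1 + 3*a*log(a*k) - 3*a + 2*cos(3*a)/3


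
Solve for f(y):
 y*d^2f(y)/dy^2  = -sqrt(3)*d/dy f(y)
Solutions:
 f(y) = C1 + C2*y^(1 - sqrt(3))


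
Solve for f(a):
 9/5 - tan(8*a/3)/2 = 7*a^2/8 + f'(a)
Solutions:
 f(a) = C1 - 7*a^3/24 + 9*a/5 + 3*log(cos(8*a/3))/16


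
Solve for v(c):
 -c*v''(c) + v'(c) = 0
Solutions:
 v(c) = C1 + C2*c^2


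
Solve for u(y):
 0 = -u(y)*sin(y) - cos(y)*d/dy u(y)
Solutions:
 u(y) = C1*cos(y)


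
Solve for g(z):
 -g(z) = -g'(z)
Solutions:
 g(z) = C1*exp(z)


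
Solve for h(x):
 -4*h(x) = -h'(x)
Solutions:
 h(x) = C1*exp(4*x)


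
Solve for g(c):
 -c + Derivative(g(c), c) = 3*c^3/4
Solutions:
 g(c) = C1 + 3*c^4/16 + c^2/2


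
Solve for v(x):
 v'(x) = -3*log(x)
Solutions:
 v(x) = C1 - 3*x*log(x) + 3*x


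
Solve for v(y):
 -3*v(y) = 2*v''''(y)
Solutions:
 v(y) = (C1*sin(6^(1/4)*y/2) + C2*cos(6^(1/4)*y/2))*exp(-6^(1/4)*y/2) + (C3*sin(6^(1/4)*y/2) + C4*cos(6^(1/4)*y/2))*exp(6^(1/4)*y/2)


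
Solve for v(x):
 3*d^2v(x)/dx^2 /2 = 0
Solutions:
 v(x) = C1 + C2*x


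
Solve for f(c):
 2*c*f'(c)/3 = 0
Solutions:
 f(c) = C1


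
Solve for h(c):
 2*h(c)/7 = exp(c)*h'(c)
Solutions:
 h(c) = C1*exp(-2*exp(-c)/7)


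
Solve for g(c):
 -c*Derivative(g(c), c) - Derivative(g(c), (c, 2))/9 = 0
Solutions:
 g(c) = C1 + C2*erf(3*sqrt(2)*c/2)


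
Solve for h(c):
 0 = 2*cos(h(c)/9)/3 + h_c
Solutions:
 2*c/3 - 9*log(sin(h(c)/9) - 1)/2 + 9*log(sin(h(c)/9) + 1)/2 = C1


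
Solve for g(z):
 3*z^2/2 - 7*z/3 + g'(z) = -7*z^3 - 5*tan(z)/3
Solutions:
 g(z) = C1 - 7*z^4/4 - z^3/2 + 7*z^2/6 + 5*log(cos(z))/3


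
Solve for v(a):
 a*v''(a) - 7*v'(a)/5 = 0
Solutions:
 v(a) = C1 + C2*a^(12/5)


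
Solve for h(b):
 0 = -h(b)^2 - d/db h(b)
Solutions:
 h(b) = 1/(C1 + b)


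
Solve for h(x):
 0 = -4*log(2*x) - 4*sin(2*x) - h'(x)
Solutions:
 h(x) = C1 - 4*x*log(x) - 4*x*log(2) + 4*x + 2*cos(2*x)


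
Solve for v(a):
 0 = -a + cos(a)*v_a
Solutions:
 v(a) = C1 + Integral(a/cos(a), a)


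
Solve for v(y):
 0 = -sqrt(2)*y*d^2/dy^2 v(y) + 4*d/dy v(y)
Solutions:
 v(y) = C1 + C2*y^(1 + 2*sqrt(2))


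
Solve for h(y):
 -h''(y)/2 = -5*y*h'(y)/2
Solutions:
 h(y) = C1 + C2*erfi(sqrt(10)*y/2)


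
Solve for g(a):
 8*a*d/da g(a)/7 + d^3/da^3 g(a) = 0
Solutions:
 g(a) = C1 + Integral(C2*airyai(-2*7^(2/3)*a/7) + C3*airybi(-2*7^(2/3)*a/7), a)


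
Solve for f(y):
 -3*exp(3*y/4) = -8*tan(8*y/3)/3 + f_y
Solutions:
 f(y) = C1 - 4*exp(3*y/4) - log(cos(8*y/3))


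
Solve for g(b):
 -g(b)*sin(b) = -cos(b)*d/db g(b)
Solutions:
 g(b) = C1/cos(b)


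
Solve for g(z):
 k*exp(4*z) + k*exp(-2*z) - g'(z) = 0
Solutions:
 g(z) = C1 + k*exp(4*z)/4 - k*exp(-2*z)/2


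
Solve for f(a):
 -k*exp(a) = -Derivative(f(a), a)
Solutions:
 f(a) = C1 + k*exp(a)


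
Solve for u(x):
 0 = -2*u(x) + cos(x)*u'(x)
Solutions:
 u(x) = C1*(sin(x) + 1)/(sin(x) - 1)


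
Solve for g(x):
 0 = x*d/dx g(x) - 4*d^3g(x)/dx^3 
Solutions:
 g(x) = C1 + Integral(C2*airyai(2^(1/3)*x/2) + C3*airybi(2^(1/3)*x/2), x)


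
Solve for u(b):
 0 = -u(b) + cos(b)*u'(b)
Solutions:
 u(b) = C1*sqrt(sin(b) + 1)/sqrt(sin(b) - 1)


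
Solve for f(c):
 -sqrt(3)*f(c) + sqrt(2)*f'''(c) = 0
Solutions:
 f(c) = C3*exp(2^(5/6)*3^(1/6)*c/2) + (C1*sin(2^(5/6)*3^(2/3)*c/4) + C2*cos(2^(5/6)*3^(2/3)*c/4))*exp(-2^(5/6)*3^(1/6)*c/4)


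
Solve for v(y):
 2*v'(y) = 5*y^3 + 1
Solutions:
 v(y) = C1 + 5*y^4/8 + y/2


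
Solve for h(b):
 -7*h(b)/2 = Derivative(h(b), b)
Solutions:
 h(b) = C1*exp(-7*b/2)


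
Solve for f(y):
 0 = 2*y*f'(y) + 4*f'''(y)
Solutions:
 f(y) = C1 + Integral(C2*airyai(-2^(2/3)*y/2) + C3*airybi(-2^(2/3)*y/2), y)


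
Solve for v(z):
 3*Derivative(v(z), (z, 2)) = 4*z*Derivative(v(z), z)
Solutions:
 v(z) = C1 + C2*erfi(sqrt(6)*z/3)


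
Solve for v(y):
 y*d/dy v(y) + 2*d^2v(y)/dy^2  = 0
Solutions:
 v(y) = C1 + C2*erf(y/2)


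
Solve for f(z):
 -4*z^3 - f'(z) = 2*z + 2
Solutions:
 f(z) = C1 - z^4 - z^2 - 2*z


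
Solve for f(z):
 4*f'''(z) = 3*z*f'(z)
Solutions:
 f(z) = C1 + Integral(C2*airyai(6^(1/3)*z/2) + C3*airybi(6^(1/3)*z/2), z)


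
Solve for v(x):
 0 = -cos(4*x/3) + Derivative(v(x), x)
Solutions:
 v(x) = C1 + 3*sin(4*x/3)/4


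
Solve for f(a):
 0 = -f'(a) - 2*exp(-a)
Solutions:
 f(a) = C1 + 2*exp(-a)


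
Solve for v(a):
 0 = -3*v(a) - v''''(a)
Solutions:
 v(a) = (C1*sin(sqrt(2)*3^(1/4)*a/2) + C2*cos(sqrt(2)*3^(1/4)*a/2))*exp(-sqrt(2)*3^(1/4)*a/2) + (C3*sin(sqrt(2)*3^(1/4)*a/2) + C4*cos(sqrt(2)*3^(1/4)*a/2))*exp(sqrt(2)*3^(1/4)*a/2)


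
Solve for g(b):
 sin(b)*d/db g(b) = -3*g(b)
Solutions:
 g(b) = C1*(cos(b) + 1)^(3/2)/(cos(b) - 1)^(3/2)


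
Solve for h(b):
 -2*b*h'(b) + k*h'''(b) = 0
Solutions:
 h(b) = C1 + Integral(C2*airyai(2^(1/3)*b*(1/k)^(1/3)) + C3*airybi(2^(1/3)*b*(1/k)^(1/3)), b)


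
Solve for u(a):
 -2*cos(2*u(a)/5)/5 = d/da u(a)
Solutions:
 2*a/5 - 5*log(sin(2*u(a)/5) - 1)/4 + 5*log(sin(2*u(a)/5) + 1)/4 = C1


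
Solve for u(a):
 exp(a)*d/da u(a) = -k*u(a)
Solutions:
 u(a) = C1*exp(k*exp(-a))


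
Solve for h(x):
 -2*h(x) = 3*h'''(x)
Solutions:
 h(x) = C3*exp(-2^(1/3)*3^(2/3)*x/3) + (C1*sin(2^(1/3)*3^(1/6)*x/2) + C2*cos(2^(1/3)*3^(1/6)*x/2))*exp(2^(1/3)*3^(2/3)*x/6)


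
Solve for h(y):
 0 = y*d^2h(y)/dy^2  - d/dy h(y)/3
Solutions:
 h(y) = C1 + C2*y^(4/3)


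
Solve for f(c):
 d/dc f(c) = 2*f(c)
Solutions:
 f(c) = C1*exp(2*c)


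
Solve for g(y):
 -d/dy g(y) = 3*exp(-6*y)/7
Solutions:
 g(y) = C1 + exp(-6*y)/14


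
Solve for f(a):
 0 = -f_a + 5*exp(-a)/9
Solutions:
 f(a) = C1 - 5*exp(-a)/9


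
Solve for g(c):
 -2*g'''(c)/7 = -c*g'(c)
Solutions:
 g(c) = C1 + Integral(C2*airyai(2^(2/3)*7^(1/3)*c/2) + C3*airybi(2^(2/3)*7^(1/3)*c/2), c)


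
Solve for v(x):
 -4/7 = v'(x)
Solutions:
 v(x) = C1 - 4*x/7


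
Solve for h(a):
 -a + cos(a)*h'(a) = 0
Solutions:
 h(a) = C1 + Integral(a/cos(a), a)


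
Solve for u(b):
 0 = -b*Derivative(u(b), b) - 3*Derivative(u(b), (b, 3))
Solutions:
 u(b) = C1 + Integral(C2*airyai(-3^(2/3)*b/3) + C3*airybi(-3^(2/3)*b/3), b)


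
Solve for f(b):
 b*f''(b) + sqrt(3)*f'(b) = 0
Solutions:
 f(b) = C1 + C2*b^(1 - sqrt(3))


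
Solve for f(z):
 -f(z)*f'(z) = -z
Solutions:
 f(z) = -sqrt(C1 + z^2)
 f(z) = sqrt(C1 + z^2)


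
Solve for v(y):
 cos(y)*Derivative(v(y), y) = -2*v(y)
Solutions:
 v(y) = C1*(sin(y) - 1)/(sin(y) + 1)


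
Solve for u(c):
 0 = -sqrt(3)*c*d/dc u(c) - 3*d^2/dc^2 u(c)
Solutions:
 u(c) = C1 + C2*erf(sqrt(2)*3^(3/4)*c/6)


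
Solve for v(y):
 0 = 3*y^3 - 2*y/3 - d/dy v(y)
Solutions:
 v(y) = C1 + 3*y^4/4 - y^2/3


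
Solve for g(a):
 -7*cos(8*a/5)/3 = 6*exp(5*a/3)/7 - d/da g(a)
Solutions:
 g(a) = C1 + 18*exp(5*a/3)/35 + 35*sin(8*a/5)/24


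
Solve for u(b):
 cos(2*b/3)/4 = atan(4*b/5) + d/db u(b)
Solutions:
 u(b) = C1 - b*atan(4*b/5) + 5*log(16*b^2 + 25)/8 + 3*sin(2*b/3)/8


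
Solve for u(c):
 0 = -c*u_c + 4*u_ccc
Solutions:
 u(c) = C1 + Integral(C2*airyai(2^(1/3)*c/2) + C3*airybi(2^(1/3)*c/2), c)


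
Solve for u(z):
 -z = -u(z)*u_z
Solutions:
 u(z) = -sqrt(C1 + z^2)
 u(z) = sqrt(C1 + z^2)


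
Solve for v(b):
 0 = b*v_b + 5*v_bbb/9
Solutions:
 v(b) = C1 + Integral(C2*airyai(-15^(2/3)*b/5) + C3*airybi(-15^(2/3)*b/5), b)


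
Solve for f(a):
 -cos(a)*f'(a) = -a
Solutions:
 f(a) = C1 + Integral(a/cos(a), a)


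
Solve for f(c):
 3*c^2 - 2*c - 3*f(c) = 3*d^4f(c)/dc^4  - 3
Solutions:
 f(c) = c^2 - 2*c/3 + (C1*sin(sqrt(2)*c/2) + C2*cos(sqrt(2)*c/2))*exp(-sqrt(2)*c/2) + (C3*sin(sqrt(2)*c/2) + C4*cos(sqrt(2)*c/2))*exp(sqrt(2)*c/2) + 1


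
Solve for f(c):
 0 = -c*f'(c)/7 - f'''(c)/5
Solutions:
 f(c) = C1 + Integral(C2*airyai(-5^(1/3)*7^(2/3)*c/7) + C3*airybi(-5^(1/3)*7^(2/3)*c/7), c)


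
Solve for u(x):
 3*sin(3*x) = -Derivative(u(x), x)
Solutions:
 u(x) = C1 + cos(3*x)


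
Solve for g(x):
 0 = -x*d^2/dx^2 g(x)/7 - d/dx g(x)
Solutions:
 g(x) = C1 + C2/x^6


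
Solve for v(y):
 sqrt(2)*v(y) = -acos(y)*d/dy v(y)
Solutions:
 v(y) = C1*exp(-sqrt(2)*Integral(1/acos(y), y))


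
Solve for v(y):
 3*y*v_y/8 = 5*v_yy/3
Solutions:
 v(y) = C1 + C2*erfi(3*sqrt(5)*y/20)


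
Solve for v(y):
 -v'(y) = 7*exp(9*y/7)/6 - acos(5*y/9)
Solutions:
 v(y) = C1 + y*acos(5*y/9) - sqrt(81 - 25*y^2)/5 - 49*exp(9*y/7)/54


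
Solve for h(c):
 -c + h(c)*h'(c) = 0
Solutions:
 h(c) = -sqrt(C1 + c^2)
 h(c) = sqrt(C1 + c^2)


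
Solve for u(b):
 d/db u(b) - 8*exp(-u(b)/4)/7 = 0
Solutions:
 u(b) = 4*log(C1 + 2*b/7)


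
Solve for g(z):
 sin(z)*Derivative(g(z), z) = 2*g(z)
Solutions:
 g(z) = C1*(cos(z) - 1)/(cos(z) + 1)


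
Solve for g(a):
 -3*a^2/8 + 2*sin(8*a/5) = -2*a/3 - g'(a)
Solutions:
 g(a) = C1 + a^3/8 - a^2/3 + 5*cos(8*a/5)/4


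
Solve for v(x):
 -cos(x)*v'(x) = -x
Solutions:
 v(x) = C1 + Integral(x/cos(x), x)


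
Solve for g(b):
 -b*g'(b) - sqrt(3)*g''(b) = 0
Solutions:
 g(b) = C1 + C2*erf(sqrt(2)*3^(3/4)*b/6)


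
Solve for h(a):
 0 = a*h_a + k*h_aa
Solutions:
 h(a) = C1 + C2*sqrt(k)*erf(sqrt(2)*a*sqrt(1/k)/2)


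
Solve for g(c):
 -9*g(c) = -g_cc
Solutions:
 g(c) = C1*exp(-3*c) + C2*exp(3*c)


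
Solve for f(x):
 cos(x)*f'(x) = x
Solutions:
 f(x) = C1 + Integral(x/cos(x), x)


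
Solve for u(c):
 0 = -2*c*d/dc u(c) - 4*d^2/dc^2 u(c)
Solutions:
 u(c) = C1 + C2*erf(c/2)


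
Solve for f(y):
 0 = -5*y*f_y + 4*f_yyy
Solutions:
 f(y) = C1 + Integral(C2*airyai(10^(1/3)*y/2) + C3*airybi(10^(1/3)*y/2), y)


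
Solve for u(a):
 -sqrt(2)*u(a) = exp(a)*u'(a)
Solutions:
 u(a) = C1*exp(sqrt(2)*exp(-a))


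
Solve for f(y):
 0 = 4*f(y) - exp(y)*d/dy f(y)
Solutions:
 f(y) = C1*exp(-4*exp(-y))


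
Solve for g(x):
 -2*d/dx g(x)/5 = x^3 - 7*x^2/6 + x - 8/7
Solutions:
 g(x) = C1 - 5*x^4/8 + 35*x^3/36 - 5*x^2/4 + 20*x/7


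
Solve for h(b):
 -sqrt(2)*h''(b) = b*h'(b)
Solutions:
 h(b) = C1 + C2*erf(2^(1/4)*b/2)


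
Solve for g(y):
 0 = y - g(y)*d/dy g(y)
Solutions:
 g(y) = -sqrt(C1 + y^2)
 g(y) = sqrt(C1 + y^2)


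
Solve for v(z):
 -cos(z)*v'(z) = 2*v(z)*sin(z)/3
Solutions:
 v(z) = C1*cos(z)^(2/3)


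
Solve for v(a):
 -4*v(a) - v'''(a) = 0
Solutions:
 v(a) = C3*exp(-2^(2/3)*a) + (C1*sin(2^(2/3)*sqrt(3)*a/2) + C2*cos(2^(2/3)*sqrt(3)*a/2))*exp(2^(2/3)*a/2)


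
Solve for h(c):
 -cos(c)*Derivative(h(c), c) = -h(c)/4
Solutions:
 h(c) = C1*(sin(c) + 1)^(1/8)/(sin(c) - 1)^(1/8)


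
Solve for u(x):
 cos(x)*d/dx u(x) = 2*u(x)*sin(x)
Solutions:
 u(x) = C1/cos(x)^2


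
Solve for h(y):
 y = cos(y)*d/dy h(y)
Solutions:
 h(y) = C1 + Integral(y/cos(y), y)


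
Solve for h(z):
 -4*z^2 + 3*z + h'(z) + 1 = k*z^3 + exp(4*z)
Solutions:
 h(z) = C1 + k*z^4/4 + 4*z^3/3 - 3*z^2/2 - z + exp(4*z)/4


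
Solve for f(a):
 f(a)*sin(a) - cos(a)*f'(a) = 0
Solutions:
 f(a) = C1/cos(a)


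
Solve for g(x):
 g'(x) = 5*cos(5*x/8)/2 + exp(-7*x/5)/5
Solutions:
 g(x) = C1 + 4*sin(5*x/8) - exp(-7*x/5)/7


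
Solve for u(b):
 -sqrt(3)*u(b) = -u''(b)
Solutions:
 u(b) = C1*exp(-3^(1/4)*b) + C2*exp(3^(1/4)*b)


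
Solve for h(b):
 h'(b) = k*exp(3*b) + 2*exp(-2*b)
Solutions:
 h(b) = C1 + k*exp(3*b)/3 - exp(-2*b)


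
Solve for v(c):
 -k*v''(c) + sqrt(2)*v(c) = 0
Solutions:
 v(c) = C1*exp(-2^(1/4)*c*sqrt(1/k)) + C2*exp(2^(1/4)*c*sqrt(1/k))
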